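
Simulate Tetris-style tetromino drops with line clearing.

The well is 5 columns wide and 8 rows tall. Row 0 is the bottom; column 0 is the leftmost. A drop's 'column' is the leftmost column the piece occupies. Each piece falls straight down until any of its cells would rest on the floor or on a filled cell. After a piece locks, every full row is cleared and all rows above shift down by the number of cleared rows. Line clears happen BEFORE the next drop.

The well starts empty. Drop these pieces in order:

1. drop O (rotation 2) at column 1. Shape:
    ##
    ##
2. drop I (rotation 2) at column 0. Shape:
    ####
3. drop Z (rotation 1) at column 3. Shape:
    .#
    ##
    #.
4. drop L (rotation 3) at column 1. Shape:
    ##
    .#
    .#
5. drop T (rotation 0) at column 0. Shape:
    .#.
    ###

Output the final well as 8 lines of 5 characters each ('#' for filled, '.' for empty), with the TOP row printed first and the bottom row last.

Answer: .#...
###..
.##.#
..###
..##.
####.
.##..
.##..

Derivation:
Drop 1: O rot2 at col 1 lands with bottom-row=0; cleared 0 line(s) (total 0); column heights now [0 2 2 0 0], max=2
Drop 2: I rot2 at col 0 lands with bottom-row=2; cleared 0 line(s) (total 0); column heights now [3 3 3 3 0], max=3
Drop 3: Z rot1 at col 3 lands with bottom-row=3; cleared 0 line(s) (total 0); column heights now [3 3 3 5 6], max=6
Drop 4: L rot3 at col 1 lands with bottom-row=3; cleared 0 line(s) (total 0); column heights now [3 6 6 5 6], max=6
Drop 5: T rot0 at col 0 lands with bottom-row=6; cleared 0 line(s) (total 0); column heights now [7 8 7 5 6], max=8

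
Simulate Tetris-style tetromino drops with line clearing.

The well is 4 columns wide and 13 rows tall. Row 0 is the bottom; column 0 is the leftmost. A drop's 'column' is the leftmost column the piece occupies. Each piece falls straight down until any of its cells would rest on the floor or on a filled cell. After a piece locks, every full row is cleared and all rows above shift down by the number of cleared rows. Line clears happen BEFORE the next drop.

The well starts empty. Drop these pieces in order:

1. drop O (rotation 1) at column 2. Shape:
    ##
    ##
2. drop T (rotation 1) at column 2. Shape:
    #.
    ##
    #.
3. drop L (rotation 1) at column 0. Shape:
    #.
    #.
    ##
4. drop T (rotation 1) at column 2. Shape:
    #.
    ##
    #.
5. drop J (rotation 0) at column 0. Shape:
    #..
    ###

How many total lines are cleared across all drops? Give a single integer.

Drop 1: O rot1 at col 2 lands with bottom-row=0; cleared 0 line(s) (total 0); column heights now [0 0 2 2], max=2
Drop 2: T rot1 at col 2 lands with bottom-row=2; cleared 0 line(s) (total 0); column heights now [0 0 5 4], max=5
Drop 3: L rot1 at col 0 lands with bottom-row=0; cleared 1 line(s) (total 1); column heights now [2 0 4 3], max=4
Drop 4: T rot1 at col 2 lands with bottom-row=4; cleared 0 line(s) (total 1); column heights now [2 0 7 6], max=7
Drop 5: J rot0 at col 0 lands with bottom-row=7; cleared 0 line(s) (total 1); column heights now [9 8 8 6], max=9

Answer: 1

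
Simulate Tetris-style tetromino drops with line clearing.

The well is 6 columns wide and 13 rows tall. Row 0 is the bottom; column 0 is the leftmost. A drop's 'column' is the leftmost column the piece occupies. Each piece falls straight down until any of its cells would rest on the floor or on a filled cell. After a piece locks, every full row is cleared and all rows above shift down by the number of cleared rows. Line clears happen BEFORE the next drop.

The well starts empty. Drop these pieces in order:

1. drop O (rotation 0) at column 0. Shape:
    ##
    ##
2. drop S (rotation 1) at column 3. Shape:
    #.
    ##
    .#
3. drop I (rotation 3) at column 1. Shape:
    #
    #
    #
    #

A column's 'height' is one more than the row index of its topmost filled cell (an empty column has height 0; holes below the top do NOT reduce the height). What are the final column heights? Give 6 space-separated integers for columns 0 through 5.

Answer: 2 6 0 3 2 0

Derivation:
Drop 1: O rot0 at col 0 lands with bottom-row=0; cleared 0 line(s) (total 0); column heights now [2 2 0 0 0 0], max=2
Drop 2: S rot1 at col 3 lands with bottom-row=0; cleared 0 line(s) (total 0); column heights now [2 2 0 3 2 0], max=3
Drop 3: I rot3 at col 1 lands with bottom-row=2; cleared 0 line(s) (total 0); column heights now [2 6 0 3 2 0], max=6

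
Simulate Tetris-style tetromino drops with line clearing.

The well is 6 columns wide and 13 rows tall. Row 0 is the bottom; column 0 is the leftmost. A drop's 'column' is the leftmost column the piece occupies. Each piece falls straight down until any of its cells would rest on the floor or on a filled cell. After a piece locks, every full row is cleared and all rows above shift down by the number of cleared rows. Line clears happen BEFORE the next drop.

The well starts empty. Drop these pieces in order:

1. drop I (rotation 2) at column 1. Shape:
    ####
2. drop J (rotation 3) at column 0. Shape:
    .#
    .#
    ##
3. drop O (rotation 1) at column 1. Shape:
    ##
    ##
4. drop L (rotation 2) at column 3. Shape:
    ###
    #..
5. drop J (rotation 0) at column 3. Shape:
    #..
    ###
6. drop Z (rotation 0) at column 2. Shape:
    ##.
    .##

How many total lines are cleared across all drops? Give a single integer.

Drop 1: I rot2 at col 1 lands with bottom-row=0; cleared 0 line(s) (total 0); column heights now [0 1 1 1 1 0], max=1
Drop 2: J rot3 at col 0 lands with bottom-row=1; cleared 0 line(s) (total 0); column heights now [2 4 1 1 1 0], max=4
Drop 3: O rot1 at col 1 lands with bottom-row=4; cleared 0 line(s) (total 0); column heights now [2 6 6 1 1 0], max=6
Drop 4: L rot2 at col 3 lands with bottom-row=1; cleared 0 line(s) (total 0); column heights now [2 6 6 3 3 3], max=6
Drop 5: J rot0 at col 3 lands with bottom-row=3; cleared 0 line(s) (total 0); column heights now [2 6 6 5 4 4], max=6
Drop 6: Z rot0 at col 2 lands with bottom-row=5; cleared 0 line(s) (total 0); column heights now [2 6 7 7 6 4], max=7

Answer: 0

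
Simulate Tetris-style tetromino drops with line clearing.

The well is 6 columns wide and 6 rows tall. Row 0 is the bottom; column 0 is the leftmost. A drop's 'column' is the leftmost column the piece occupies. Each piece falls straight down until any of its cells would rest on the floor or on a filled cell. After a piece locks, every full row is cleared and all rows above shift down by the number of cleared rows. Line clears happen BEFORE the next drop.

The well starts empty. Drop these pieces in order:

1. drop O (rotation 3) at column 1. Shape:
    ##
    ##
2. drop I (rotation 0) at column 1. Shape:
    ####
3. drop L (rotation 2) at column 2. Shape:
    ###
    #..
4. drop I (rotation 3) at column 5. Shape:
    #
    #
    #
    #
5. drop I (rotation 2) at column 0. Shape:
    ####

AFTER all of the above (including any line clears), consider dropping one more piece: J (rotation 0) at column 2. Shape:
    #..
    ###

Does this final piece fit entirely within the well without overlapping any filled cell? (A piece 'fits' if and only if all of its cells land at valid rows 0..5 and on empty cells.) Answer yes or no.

Answer: no

Derivation:
Drop 1: O rot3 at col 1 lands with bottom-row=0; cleared 0 line(s) (total 0); column heights now [0 2 2 0 0 0], max=2
Drop 2: I rot0 at col 1 lands with bottom-row=2; cleared 0 line(s) (total 0); column heights now [0 3 3 3 3 0], max=3
Drop 3: L rot2 at col 2 lands with bottom-row=3; cleared 0 line(s) (total 0); column heights now [0 3 5 5 5 0], max=5
Drop 4: I rot3 at col 5 lands with bottom-row=0; cleared 0 line(s) (total 0); column heights now [0 3 5 5 5 4], max=5
Drop 5: I rot2 at col 0 lands with bottom-row=5; cleared 0 line(s) (total 0); column heights now [6 6 6 6 5 4], max=6
Test piece J rot0 at col 2 (width 3): heights before test = [6 6 6 6 5 4]; fits = False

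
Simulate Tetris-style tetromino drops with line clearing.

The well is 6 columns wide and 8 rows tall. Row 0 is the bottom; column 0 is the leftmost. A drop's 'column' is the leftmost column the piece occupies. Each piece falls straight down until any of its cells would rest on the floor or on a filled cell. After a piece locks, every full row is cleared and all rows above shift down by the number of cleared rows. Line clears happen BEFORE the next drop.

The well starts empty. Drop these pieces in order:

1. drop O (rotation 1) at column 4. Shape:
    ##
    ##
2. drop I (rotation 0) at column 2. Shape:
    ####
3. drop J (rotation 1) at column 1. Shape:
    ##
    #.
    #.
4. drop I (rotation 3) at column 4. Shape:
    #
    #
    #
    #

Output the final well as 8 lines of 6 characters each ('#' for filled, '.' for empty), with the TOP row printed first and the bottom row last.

Answer: ......
....#.
....#.
....#.
.##.#.
.#####
.#..##
....##

Derivation:
Drop 1: O rot1 at col 4 lands with bottom-row=0; cleared 0 line(s) (total 0); column heights now [0 0 0 0 2 2], max=2
Drop 2: I rot0 at col 2 lands with bottom-row=2; cleared 0 line(s) (total 0); column heights now [0 0 3 3 3 3], max=3
Drop 3: J rot1 at col 1 lands with bottom-row=1; cleared 0 line(s) (total 0); column heights now [0 4 4 3 3 3], max=4
Drop 4: I rot3 at col 4 lands with bottom-row=3; cleared 0 line(s) (total 0); column heights now [0 4 4 3 7 3], max=7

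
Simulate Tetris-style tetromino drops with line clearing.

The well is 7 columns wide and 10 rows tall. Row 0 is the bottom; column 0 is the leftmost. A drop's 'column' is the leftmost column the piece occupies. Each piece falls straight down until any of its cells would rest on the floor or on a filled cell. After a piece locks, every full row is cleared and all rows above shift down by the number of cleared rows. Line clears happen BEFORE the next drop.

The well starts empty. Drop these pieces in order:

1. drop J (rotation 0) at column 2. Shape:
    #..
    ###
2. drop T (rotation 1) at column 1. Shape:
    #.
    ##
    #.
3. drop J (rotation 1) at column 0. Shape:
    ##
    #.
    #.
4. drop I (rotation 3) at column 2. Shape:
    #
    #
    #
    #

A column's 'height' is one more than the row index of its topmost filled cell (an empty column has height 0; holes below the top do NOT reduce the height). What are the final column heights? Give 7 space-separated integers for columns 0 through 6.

Drop 1: J rot0 at col 2 lands with bottom-row=0; cleared 0 line(s) (total 0); column heights now [0 0 2 1 1 0 0], max=2
Drop 2: T rot1 at col 1 lands with bottom-row=1; cleared 0 line(s) (total 0); column heights now [0 4 3 1 1 0 0], max=4
Drop 3: J rot1 at col 0 lands with bottom-row=2; cleared 0 line(s) (total 0); column heights now [5 5 3 1 1 0 0], max=5
Drop 4: I rot3 at col 2 lands with bottom-row=3; cleared 0 line(s) (total 0); column heights now [5 5 7 1 1 0 0], max=7

Answer: 5 5 7 1 1 0 0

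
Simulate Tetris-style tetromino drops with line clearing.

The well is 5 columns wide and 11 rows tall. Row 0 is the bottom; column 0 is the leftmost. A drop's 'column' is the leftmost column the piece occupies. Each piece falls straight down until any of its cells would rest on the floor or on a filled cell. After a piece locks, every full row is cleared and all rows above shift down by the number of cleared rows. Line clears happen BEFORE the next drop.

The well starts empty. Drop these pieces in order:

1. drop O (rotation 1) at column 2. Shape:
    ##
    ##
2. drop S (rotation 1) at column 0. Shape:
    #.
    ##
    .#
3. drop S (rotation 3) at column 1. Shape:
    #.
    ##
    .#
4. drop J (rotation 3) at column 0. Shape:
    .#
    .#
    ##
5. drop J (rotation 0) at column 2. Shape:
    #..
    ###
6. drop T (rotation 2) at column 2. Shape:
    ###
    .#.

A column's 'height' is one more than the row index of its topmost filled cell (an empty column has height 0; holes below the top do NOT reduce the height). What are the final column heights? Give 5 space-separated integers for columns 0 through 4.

Drop 1: O rot1 at col 2 lands with bottom-row=0; cleared 0 line(s) (total 0); column heights now [0 0 2 2 0], max=2
Drop 2: S rot1 at col 0 lands with bottom-row=0; cleared 0 line(s) (total 0); column heights now [3 2 2 2 0], max=3
Drop 3: S rot3 at col 1 lands with bottom-row=2; cleared 0 line(s) (total 0); column heights now [3 5 4 2 0], max=5
Drop 4: J rot3 at col 0 lands with bottom-row=5; cleared 0 line(s) (total 0); column heights now [6 8 4 2 0], max=8
Drop 5: J rot0 at col 2 lands with bottom-row=4; cleared 0 line(s) (total 0); column heights now [6 8 6 5 5], max=8
Drop 6: T rot2 at col 2 lands with bottom-row=5; cleared 0 line(s) (total 0); column heights now [6 8 7 7 7], max=8

Answer: 6 8 7 7 7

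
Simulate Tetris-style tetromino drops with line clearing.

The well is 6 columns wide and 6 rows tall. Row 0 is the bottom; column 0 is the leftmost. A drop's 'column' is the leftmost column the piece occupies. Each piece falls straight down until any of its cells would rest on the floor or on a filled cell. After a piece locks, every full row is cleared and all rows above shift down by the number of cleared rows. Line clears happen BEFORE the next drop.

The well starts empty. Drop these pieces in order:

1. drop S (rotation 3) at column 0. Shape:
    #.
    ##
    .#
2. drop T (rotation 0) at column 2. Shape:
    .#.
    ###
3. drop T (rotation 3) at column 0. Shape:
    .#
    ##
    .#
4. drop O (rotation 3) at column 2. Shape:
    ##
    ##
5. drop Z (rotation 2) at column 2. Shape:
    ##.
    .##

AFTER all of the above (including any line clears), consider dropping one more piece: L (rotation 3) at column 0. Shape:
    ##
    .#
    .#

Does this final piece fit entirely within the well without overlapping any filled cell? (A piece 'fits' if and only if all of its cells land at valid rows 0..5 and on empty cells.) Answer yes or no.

Drop 1: S rot3 at col 0 lands with bottom-row=0; cleared 0 line(s) (total 0); column heights now [3 2 0 0 0 0], max=3
Drop 2: T rot0 at col 2 lands with bottom-row=0; cleared 0 line(s) (total 0); column heights now [3 2 1 2 1 0], max=3
Drop 3: T rot3 at col 0 lands with bottom-row=2; cleared 0 line(s) (total 0); column heights now [4 5 1 2 1 0], max=5
Drop 4: O rot3 at col 2 lands with bottom-row=2; cleared 0 line(s) (total 0); column heights now [4 5 4 4 1 0], max=5
Drop 5: Z rot2 at col 2 lands with bottom-row=4; cleared 0 line(s) (total 0); column heights now [4 5 6 6 5 0], max=6
Test piece L rot3 at col 0 (width 2): heights before test = [4 5 6 6 5 0]; fits = False

Answer: no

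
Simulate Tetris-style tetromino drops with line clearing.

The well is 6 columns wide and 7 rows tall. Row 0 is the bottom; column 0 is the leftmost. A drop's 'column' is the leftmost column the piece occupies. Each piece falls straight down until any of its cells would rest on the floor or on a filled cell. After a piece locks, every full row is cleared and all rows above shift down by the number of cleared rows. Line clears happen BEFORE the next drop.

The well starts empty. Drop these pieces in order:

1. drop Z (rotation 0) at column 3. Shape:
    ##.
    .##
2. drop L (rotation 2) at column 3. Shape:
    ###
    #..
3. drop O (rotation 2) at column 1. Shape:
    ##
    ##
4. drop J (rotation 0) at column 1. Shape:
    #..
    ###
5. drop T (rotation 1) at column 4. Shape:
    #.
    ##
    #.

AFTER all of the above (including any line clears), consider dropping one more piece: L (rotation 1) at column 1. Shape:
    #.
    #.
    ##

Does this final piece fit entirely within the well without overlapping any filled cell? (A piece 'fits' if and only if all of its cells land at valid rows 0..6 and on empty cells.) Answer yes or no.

Drop 1: Z rot0 at col 3 lands with bottom-row=0; cleared 0 line(s) (total 0); column heights now [0 0 0 2 2 1], max=2
Drop 2: L rot2 at col 3 lands with bottom-row=2; cleared 0 line(s) (total 0); column heights now [0 0 0 4 4 4], max=4
Drop 3: O rot2 at col 1 lands with bottom-row=0; cleared 0 line(s) (total 0); column heights now [0 2 2 4 4 4], max=4
Drop 4: J rot0 at col 1 lands with bottom-row=4; cleared 0 line(s) (total 0); column heights now [0 6 5 5 4 4], max=6
Drop 5: T rot1 at col 4 lands with bottom-row=4; cleared 0 line(s) (total 0); column heights now [0 6 5 5 7 6], max=7
Test piece L rot1 at col 1 (width 2): heights before test = [0 6 5 5 7 6]; fits = False

Answer: no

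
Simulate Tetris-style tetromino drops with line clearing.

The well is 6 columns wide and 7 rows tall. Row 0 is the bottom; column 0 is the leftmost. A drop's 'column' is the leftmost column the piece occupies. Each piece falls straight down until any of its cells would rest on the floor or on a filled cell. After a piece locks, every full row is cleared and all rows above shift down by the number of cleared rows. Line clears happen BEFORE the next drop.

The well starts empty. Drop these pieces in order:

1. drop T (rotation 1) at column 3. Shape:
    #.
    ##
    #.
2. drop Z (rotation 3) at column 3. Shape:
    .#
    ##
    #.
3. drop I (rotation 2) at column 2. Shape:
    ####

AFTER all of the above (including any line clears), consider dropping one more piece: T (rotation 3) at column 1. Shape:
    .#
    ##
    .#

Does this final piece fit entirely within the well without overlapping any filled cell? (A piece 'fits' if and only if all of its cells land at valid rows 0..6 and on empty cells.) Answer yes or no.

Drop 1: T rot1 at col 3 lands with bottom-row=0; cleared 0 line(s) (total 0); column heights now [0 0 0 3 2 0], max=3
Drop 2: Z rot3 at col 3 lands with bottom-row=3; cleared 0 line(s) (total 0); column heights now [0 0 0 5 6 0], max=6
Drop 3: I rot2 at col 2 lands with bottom-row=6; cleared 0 line(s) (total 0); column heights now [0 0 7 7 7 7], max=7
Test piece T rot3 at col 1 (width 2): heights before test = [0 0 7 7 7 7]; fits = False

Answer: no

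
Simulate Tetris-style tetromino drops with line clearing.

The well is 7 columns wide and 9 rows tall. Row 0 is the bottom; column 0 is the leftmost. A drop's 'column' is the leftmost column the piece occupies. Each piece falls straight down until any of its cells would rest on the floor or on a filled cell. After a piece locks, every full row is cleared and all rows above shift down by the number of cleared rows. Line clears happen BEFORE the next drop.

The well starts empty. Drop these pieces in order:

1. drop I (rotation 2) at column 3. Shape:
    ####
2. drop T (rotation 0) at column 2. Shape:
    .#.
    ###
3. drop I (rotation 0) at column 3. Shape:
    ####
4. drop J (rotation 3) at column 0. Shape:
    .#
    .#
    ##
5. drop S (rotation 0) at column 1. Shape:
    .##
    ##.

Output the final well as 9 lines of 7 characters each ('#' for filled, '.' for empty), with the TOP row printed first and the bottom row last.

Drop 1: I rot2 at col 3 lands with bottom-row=0; cleared 0 line(s) (total 0); column heights now [0 0 0 1 1 1 1], max=1
Drop 2: T rot0 at col 2 lands with bottom-row=1; cleared 0 line(s) (total 0); column heights now [0 0 2 3 2 1 1], max=3
Drop 3: I rot0 at col 3 lands with bottom-row=3; cleared 0 line(s) (total 0); column heights now [0 0 2 4 4 4 4], max=4
Drop 4: J rot3 at col 0 lands with bottom-row=0; cleared 0 line(s) (total 0); column heights now [1 3 2 4 4 4 4], max=4
Drop 5: S rot0 at col 1 lands with bottom-row=3; cleared 0 line(s) (total 0); column heights now [1 4 5 5 4 4 4], max=5

Answer: .......
.......
.......
.......
..##...
.######
.#.#...
.####..
##.####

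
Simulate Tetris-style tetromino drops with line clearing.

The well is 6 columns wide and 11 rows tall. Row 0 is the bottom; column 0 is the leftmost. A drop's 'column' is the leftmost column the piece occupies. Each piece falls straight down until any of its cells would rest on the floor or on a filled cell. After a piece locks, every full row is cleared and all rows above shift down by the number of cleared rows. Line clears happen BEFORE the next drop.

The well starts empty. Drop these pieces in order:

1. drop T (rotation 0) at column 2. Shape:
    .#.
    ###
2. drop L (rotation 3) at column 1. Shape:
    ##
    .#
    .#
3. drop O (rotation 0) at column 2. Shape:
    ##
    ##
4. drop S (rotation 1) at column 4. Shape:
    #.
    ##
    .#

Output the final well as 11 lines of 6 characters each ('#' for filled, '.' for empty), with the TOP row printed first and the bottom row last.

Drop 1: T rot0 at col 2 lands with bottom-row=0; cleared 0 line(s) (total 0); column heights now [0 0 1 2 1 0], max=2
Drop 2: L rot3 at col 1 lands with bottom-row=1; cleared 0 line(s) (total 0); column heights now [0 4 4 2 1 0], max=4
Drop 3: O rot0 at col 2 lands with bottom-row=4; cleared 0 line(s) (total 0); column heights now [0 4 6 6 1 0], max=6
Drop 4: S rot1 at col 4 lands with bottom-row=0; cleared 0 line(s) (total 0); column heights now [0 4 6 6 3 2], max=6

Answer: ......
......
......
......
......
..##..
..##..
.##...
..#.#.
..####
..####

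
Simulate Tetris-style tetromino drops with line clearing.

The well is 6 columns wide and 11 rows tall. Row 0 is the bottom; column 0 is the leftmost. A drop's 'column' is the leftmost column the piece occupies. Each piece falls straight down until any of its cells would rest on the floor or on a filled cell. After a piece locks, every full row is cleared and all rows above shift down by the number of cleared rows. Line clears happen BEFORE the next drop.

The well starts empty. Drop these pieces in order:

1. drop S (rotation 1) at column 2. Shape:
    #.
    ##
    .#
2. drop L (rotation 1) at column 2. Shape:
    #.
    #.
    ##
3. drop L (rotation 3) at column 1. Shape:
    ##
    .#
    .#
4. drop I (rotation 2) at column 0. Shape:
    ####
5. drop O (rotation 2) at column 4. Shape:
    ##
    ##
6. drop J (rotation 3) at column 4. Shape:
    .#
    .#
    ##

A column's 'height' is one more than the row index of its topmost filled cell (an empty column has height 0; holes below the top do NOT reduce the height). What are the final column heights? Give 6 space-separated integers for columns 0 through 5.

Answer: 10 10 10 10 3 5

Derivation:
Drop 1: S rot1 at col 2 lands with bottom-row=0; cleared 0 line(s) (total 0); column heights now [0 0 3 2 0 0], max=3
Drop 2: L rot1 at col 2 lands with bottom-row=3; cleared 0 line(s) (total 0); column heights now [0 0 6 4 0 0], max=6
Drop 3: L rot3 at col 1 lands with bottom-row=6; cleared 0 line(s) (total 0); column heights now [0 9 9 4 0 0], max=9
Drop 4: I rot2 at col 0 lands with bottom-row=9; cleared 0 line(s) (total 0); column heights now [10 10 10 10 0 0], max=10
Drop 5: O rot2 at col 4 lands with bottom-row=0; cleared 0 line(s) (total 0); column heights now [10 10 10 10 2 2], max=10
Drop 6: J rot3 at col 4 lands with bottom-row=2; cleared 0 line(s) (total 0); column heights now [10 10 10 10 3 5], max=10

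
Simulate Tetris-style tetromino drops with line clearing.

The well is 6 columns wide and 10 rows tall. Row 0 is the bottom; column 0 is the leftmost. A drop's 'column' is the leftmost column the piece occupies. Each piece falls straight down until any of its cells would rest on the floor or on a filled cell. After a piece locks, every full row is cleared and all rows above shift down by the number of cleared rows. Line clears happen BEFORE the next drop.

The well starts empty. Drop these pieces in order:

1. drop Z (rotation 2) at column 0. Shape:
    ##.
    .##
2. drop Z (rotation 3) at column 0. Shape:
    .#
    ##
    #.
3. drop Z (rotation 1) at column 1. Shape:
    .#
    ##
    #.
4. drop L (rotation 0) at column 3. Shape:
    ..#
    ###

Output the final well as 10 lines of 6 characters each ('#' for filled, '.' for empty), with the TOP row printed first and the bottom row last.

Answer: ......
......
..#...
.##...
.#....
.#....
##....
#.....
##...#
.#####

Derivation:
Drop 1: Z rot2 at col 0 lands with bottom-row=0; cleared 0 line(s) (total 0); column heights now [2 2 1 0 0 0], max=2
Drop 2: Z rot3 at col 0 lands with bottom-row=2; cleared 0 line(s) (total 0); column heights now [4 5 1 0 0 0], max=5
Drop 3: Z rot1 at col 1 lands with bottom-row=5; cleared 0 line(s) (total 0); column heights now [4 7 8 0 0 0], max=8
Drop 4: L rot0 at col 3 lands with bottom-row=0; cleared 0 line(s) (total 0); column heights now [4 7 8 1 1 2], max=8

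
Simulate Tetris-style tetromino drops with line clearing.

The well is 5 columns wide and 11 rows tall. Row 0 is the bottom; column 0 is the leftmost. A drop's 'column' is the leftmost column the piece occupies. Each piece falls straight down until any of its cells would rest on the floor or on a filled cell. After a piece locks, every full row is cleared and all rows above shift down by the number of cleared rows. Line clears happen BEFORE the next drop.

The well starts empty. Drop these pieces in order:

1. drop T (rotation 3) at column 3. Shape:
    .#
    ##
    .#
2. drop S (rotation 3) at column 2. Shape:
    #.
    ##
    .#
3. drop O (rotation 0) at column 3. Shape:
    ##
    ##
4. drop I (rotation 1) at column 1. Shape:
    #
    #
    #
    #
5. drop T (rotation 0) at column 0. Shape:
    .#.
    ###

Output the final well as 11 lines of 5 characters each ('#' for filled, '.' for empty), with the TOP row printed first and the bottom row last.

Drop 1: T rot3 at col 3 lands with bottom-row=0; cleared 0 line(s) (total 0); column heights now [0 0 0 2 3], max=3
Drop 2: S rot3 at col 2 lands with bottom-row=2; cleared 0 line(s) (total 0); column heights now [0 0 5 4 3], max=5
Drop 3: O rot0 at col 3 lands with bottom-row=4; cleared 0 line(s) (total 0); column heights now [0 0 5 6 6], max=6
Drop 4: I rot1 at col 1 lands with bottom-row=0; cleared 0 line(s) (total 0); column heights now [0 4 5 6 6], max=6
Drop 5: T rot0 at col 0 lands with bottom-row=5; cleared 1 line(s) (total 1); column heights now [0 6 5 5 5], max=6

Answer: .....
.....
.....
.....
.....
.#...
..###
.###.
.#.##
.#.##
.#..#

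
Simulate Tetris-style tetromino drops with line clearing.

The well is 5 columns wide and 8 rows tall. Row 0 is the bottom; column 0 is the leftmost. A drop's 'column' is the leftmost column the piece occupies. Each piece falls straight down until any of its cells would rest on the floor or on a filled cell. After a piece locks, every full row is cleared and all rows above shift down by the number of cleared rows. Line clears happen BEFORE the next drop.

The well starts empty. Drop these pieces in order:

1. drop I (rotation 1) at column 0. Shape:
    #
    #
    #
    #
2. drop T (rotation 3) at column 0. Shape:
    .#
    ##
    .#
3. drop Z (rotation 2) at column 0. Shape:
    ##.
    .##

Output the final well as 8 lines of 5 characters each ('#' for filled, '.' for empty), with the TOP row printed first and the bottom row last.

Drop 1: I rot1 at col 0 lands with bottom-row=0; cleared 0 line(s) (total 0); column heights now [4 0 0 0 0], max=4
Drop 2: T rot3 at col 0 lands with bottom-row=3; cleared 0 line(s) (total 0); column heights now [5 6 0 0 0], max=6
Drop 3: Z rot2 at col 0 lands with bottom-row=6; cleared 0 line(s) (total 0); column heights now [8 8 7 0 0], max=8

Answer: ##...
.##..
.#...
##...
##...
#....
#....
#....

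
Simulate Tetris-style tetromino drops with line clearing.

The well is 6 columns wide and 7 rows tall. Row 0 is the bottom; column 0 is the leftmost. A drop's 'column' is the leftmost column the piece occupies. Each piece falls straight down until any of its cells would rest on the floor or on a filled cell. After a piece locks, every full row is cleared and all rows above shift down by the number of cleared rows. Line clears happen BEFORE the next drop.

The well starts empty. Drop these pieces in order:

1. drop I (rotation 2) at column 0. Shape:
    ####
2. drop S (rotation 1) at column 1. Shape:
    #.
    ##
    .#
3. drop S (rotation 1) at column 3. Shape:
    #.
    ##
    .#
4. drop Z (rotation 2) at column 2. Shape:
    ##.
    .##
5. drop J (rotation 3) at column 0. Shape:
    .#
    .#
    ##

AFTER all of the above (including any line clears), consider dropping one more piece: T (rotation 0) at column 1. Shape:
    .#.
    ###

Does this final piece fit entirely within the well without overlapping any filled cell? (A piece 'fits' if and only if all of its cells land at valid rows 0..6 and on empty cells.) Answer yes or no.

Answer: no

Derivation:
Drop 1: I rot2 at col 0 lands with bottom-row=0; cleared 0 line(s) (total 0); column heights now [1 1 1 1 0 0], max=1
Drop 2: S rot1 at col 1 lands with bottom-row=1; cleared 0 line(s) (total 0); column heights now [1 4 3 1 0 0], max=4
Drop 3: S rot1 at col 3 lands with bottom-row=0; cleared 0 line(s) (total 0); column heights now [1 4 3 3 2 0], max=4
Drop 4: Z rot2 at col 2 lands with bottom-row=3; cleared 0 line(s) (total 0); column heights now [1 4 5 5 4 0], max=5
Drop 5: J rot3 at col 0 lands with bottom-row=4; cleared 0 line(s) (total 0); column heights now [5 7 5 5 4 0], max=7
Test piece T rot0 at col 1 (width 3): heights before test = [5 7 5 5 4 0]; fits = False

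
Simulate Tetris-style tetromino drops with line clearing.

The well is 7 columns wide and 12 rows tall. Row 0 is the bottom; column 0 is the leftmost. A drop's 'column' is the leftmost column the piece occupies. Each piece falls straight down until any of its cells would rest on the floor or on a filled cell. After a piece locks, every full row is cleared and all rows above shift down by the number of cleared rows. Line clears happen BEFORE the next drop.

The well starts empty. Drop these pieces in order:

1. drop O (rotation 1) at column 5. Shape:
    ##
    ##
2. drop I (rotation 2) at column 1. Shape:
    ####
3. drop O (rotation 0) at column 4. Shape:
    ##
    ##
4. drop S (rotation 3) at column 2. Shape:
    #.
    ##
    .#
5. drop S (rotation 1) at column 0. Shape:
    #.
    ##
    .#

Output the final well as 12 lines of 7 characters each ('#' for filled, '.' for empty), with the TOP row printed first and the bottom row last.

Drop 1: O rot1 at col 5 lands with bottom-row=0; cleared 0 line(s) (total 0); column heights now [0 0 0 0 0 2 2], max=2
Drop 2: I rot2 at col 1 lands with bottom-row=0; cleared 0 line(s) (total 0); column heights now [0 1 1 1 1 2 2], max=2
Drop 3: O rot0 at col 4 lands with bottom-row=2; cleared 0 line(s) (total 0); column heights now [0 1 1 1 4 4 2], max=4
Drop 4: S rot3 at col 2 lands with bottom-row=1; cleared 0 line(s) (total 0); column heights now [0 1 4 3 4 4 2], max=4
Drop 5: S rot1 at col 0 lands with bottom-row=1; cleared 0 line(s) (total 0); column heights now [4 3 4 3 4 4 2], max=4

Answer: .......
.......
.......
.......
.......
.......
.......
.......
#.#.##.
######.
.#.#.##
.######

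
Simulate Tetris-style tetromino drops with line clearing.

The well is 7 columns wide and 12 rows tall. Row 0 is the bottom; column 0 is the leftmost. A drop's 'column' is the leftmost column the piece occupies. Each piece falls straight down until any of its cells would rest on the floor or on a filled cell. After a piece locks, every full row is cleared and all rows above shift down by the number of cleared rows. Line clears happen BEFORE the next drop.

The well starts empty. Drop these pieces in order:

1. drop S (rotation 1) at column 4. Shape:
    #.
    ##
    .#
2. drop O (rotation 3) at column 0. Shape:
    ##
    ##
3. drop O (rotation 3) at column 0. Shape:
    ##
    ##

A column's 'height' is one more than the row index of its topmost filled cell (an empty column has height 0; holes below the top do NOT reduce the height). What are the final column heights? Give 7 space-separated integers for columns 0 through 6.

Answer: 4 4 0 0 3 2 0

Derivation:
Drop 1: S rot1 at col 4 lands with bottom-row=0; cleared 0 line(s) (total 0); column heights now [0 0 0 0 3 2 0], max=3
Drop 2: O rot3 at col 0 lands with bottom-row=0; cleared 0 line(s) (total 0); column heights now [2 2 0 0 3 2 0], max=3
Drop 3: O rot3 at col 0 lands with bottom-row=2; cleared 0 line(s) (total 0); column heights now [4 4 0 0 3 2 0], max=4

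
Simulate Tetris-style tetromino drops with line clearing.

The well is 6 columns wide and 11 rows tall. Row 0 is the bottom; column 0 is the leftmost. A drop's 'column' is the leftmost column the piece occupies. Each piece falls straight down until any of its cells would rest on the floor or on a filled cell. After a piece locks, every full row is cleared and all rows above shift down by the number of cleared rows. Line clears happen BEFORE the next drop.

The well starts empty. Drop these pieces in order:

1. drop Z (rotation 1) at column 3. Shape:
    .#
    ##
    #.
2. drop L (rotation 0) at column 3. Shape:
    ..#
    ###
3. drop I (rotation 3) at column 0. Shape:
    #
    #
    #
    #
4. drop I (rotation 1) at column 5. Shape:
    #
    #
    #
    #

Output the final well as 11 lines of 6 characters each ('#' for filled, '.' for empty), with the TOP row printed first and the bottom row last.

Answer: ......
......
.....#
.....#
.....#
.....#
.....#
#..###
#...#.
#..##.
#..#..

Derivation:
Drop 1: Z rot1 at col 3 lands with bottom-row=0; cleared 0 line(s) (total 0); column heights now [0 0 0 2 3 0], max=3
Drop 2: L rot0 at col 3 lands with bottom-row=3; cleared 0 line(s) (total 0); column heights now [0 0 0 4 4 5], max=5
Drop 3: I rot3 at col 0 lands with bottom-row=0; cleared 0 line(s) (total 0); column heights now [4 0 0 4 4 5], max=5
Drop 4: I rot1 at col 5 lands with bottom-row=5; cleared 0 line(s) (total 0); column heights now [4 0 0 4 4 9], max=9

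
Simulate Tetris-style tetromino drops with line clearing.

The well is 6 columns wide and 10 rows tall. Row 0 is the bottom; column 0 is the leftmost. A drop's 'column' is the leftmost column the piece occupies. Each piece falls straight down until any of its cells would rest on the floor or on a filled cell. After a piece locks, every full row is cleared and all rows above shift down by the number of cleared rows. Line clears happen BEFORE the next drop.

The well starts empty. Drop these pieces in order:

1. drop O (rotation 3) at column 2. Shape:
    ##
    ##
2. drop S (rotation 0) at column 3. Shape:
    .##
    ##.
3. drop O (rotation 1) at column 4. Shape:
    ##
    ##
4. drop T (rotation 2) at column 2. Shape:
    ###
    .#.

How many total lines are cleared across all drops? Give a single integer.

Drop 1: O rot3 at col 2 lands with bottom-row=0; cleared 0 line(s) (total 0); column heights now [0 0 2 2 0 0], max=2
Drop 2: S rot0 at col 3 lands with bottom-row=2; cleared 0 line(s) (total 0); column heights now [0 0 2 3 4 4], max=4
Drop 3: O rot1 at col 4 lands with bottom-row=4; cleared 0 line(s) (total 0); column heights now [0 0 2 3 6 6], max=6
Drop 4: T rot2 at col 2 lands with bottom-row=5; cleared 0 line(s) (total 0); column heights now [0 0 7 7 7 6], max=7

Answer: 0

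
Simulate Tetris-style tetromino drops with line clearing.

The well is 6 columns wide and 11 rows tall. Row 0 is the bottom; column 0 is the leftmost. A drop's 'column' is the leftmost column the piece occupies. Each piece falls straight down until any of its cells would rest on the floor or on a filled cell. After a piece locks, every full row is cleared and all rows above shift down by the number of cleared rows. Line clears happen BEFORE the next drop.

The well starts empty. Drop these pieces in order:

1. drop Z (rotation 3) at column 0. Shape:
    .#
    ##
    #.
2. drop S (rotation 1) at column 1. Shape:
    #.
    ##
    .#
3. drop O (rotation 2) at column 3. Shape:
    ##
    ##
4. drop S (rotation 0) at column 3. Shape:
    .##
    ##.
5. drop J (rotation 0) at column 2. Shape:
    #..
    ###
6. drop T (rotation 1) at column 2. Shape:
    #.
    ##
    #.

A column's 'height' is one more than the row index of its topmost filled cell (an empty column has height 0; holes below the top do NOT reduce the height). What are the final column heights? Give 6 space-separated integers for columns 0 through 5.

Answer: 2 5 9 8 5 4

Derivation:
Drop 1: Z rot3 at col 0 lands with bottom-row=0; cleared 0 line(s) (total 0); column heights now [2 3 0 0 0 0], max=3
Drop 2: S rot1 at col 1 lands with bottom-row=2; cleared 0 line(s) (total 0); column heights now [2 5 4 0 0 0], max=5
Drop 3: O rot2 at col 3 lands with bottom-row=0; cleared 0 line(s) (total 0); column heights now [2 5 4 2 2 0], max=5
Drop 4: S rot0 at col 3 lands with bottom-row=2; cleared 0 line(s) (total 0); column heights now [2 5 4 3 4 4], max=5
Drop 5: J rot0 at col 2 lands with bottom-row=4; cleared 0 line(s) (total 0); column heights now [2 5 6 5 5 4], max=6
Drop 6: T rot1 at col 2 lands with bottom-row=6; cleared 0 line(s) (total 0); column heights now [2 5 9 8 5 4], max=9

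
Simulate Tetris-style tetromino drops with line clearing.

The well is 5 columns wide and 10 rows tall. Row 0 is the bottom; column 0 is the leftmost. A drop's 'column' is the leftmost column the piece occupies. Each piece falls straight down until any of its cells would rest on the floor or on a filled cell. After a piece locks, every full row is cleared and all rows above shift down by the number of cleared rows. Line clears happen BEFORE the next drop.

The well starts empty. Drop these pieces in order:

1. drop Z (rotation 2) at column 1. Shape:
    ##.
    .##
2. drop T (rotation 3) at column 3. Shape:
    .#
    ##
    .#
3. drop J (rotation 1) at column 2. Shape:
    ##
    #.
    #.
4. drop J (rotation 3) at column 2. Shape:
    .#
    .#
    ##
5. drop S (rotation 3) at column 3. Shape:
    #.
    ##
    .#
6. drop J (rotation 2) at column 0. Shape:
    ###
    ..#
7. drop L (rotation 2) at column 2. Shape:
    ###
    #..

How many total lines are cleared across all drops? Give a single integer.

Answer: 1

Derivation:
Drop 1: Z rot2 at col 1 lands with bottom-row=0; cleared 0 line(s) (total 0); column heights now [0 2 2 1 0], max=2
Drop 2: T rot3 at col 3 lands with bottom-row=0; cleared 0 line(s) (total 0); column heights now [0 2 2 2 3], max=3
Drop 3: J rot1 at col 2 lands with bottom-row=2; cleared 0 line(s) (total 0); column heights now [0 2 5 5 3], max=5
Drop 4: J rot3 at col 2 lands with bottom-row=5; cleared 0 line(s) (total 0); column heights now [0 2 6 8 3], max=8
Drop 5: S rot3 at col 3 lands with bottom-row=7; cleared 0 line(s) (total 0); column heights now [0 2 6 10 9], max=10
Drop 6: J rot2 at col 0 lands with bottom-row=6; cleared 1 line(s) (total 1); column heights now [0 2 7 9 8], max=9
Drop 7: L rot2 at col 2 lands with bottom-row=8; cleared 0 line(s) (total 1); column heights now [0 2 10 10 10], max=10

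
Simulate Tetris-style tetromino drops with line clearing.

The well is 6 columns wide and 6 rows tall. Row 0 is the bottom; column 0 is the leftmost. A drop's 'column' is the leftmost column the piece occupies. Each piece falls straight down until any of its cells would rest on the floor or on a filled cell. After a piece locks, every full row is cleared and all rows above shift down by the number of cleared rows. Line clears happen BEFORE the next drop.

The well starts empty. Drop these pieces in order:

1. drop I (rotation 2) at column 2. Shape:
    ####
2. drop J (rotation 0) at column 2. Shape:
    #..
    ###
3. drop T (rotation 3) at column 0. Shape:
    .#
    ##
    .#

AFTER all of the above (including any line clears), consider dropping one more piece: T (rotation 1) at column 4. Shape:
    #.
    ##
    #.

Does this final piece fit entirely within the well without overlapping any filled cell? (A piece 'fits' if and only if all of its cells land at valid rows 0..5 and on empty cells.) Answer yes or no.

Answer: yes

Derivation:
Drop 1: I rot2 at col 2 lands with bottom-row=0; cleared 0 line(s) (total 0); column heights now [0 0 1 1 1 1], max=1
Drop 2: J rot0 at col 2 lands with bottom-row=1; cleared 0 line(s) (total 0); column heights now [0 0 3 2 2 1], max=3
Drop 3: T rot3 at col 0 lands with bottom-row=0; cleared 0 line(s) (total 0); column heights now [2 3 3 2 2 1], max=3
Test piece T rot1 at col 4 (width 2): heights before test = [2 3 3 2 2 1]; fits = True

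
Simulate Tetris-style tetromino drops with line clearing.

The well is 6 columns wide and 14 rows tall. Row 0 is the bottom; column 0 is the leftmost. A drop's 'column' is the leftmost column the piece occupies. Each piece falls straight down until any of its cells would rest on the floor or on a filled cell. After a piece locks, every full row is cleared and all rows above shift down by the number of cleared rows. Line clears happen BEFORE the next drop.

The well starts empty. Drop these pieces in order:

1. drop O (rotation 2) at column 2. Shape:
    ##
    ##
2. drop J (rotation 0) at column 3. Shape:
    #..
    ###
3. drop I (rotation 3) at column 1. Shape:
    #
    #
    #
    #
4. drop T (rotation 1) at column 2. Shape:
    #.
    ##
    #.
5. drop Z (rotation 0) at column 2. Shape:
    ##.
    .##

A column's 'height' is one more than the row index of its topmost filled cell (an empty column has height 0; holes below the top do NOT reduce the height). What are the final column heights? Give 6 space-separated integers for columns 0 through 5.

Answer: 0 4 7 7 6 3

Derivation:
Drop 1: O rot2 at col 2 lands with bottom-row=0; cleared 0 line(s) (total 0); column heights now [0 0 2 2 0 0], max=2
Drop 2: J rot0 at col 3 lands with bottom-row=2; cleared 0 line(s) (total 0); column heights now [0 0 2 4 3 3], max=4
Drop 3: I rot3 at col 1 lands with bottom-row=0; cleared 0 line(s) (total 0); column heights now [0 4 2 4 3 3], max=4
Drop 4: T rot1 at col 2 lands with bottom-row=3; cleared 0 line(s) (total 0); column heights now [0 4 6 5 3 3], max=6
Drop 5: Z rot0 at col 2 lands with bottom-row=5; cleared 0 line(s) (total 0); column heights now [0 4 7 7 6 3], max=7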